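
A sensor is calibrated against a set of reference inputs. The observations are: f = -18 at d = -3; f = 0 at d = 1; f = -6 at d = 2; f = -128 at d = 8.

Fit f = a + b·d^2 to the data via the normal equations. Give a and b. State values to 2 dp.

From the data, Σ1 = 4, Σd^2 = 78, Σd^2·d^2 = 4194.
Moment sums: Σf = -152, Σd^2·f = -8378.
Normal equations: [[4, 78]; [78, 4194]]·[a, b]ᵀ = [-152, -8378]ᵀ.
Determinant 4·4194 − 78² = 10692.
a = ((-152)·4194 − 78·(-8378))/10692 = 1333/891; b = (4·(-8378) − 78·(-152))/10692 = -5414/2673.

a = 1.50, b = -2.03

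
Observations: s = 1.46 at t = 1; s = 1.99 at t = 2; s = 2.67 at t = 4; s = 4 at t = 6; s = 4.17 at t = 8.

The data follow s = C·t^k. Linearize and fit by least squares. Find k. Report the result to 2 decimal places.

k = 0.53

Linearized form: ln s = k·ln t + ln C. From the 5 transformed points,
Over the data: Σln t = 5.9506, Σ(ln t)² = 9.9367, Σln s = 4.8629, Σln t·ln s = 7.2916.
Normal system: [[9.9367, 5.9506]; [5.9506, 5]]·[k, ln C]ᵀ = [7.2916, 4.8629]ᵀ.
Solving (det = 14.2736): k = 0.52691, ln C = 0.34548.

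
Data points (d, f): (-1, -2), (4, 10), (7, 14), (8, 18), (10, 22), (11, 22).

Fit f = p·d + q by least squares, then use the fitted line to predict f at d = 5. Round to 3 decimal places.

f̂ = 10.923

The normal system XᵀX·[p, q]ᵀ = Xᵀf is [[351, 39]; [39, 6]]·[p, q]ᵀ = [746, 84]ᵀ.
Eliminating q: 6·(row 1) − 39·(row 2) gives 585·p = 6·746 − 39·84 = 1200, so p = 80/39.
Then q = (84 − 39·(80/39))/6 = 2/3.
At d = 5: f̂ = (80/39)·(5) + (2/3)·(1) = 142/13.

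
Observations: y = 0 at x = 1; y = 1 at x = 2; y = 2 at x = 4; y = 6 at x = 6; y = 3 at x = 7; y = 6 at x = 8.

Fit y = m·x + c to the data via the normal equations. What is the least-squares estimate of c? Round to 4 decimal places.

Setting ∂/∂m … = 0 gives: 170·m + 28·c = 115;  28·m + 6·c = 18.
(Σx·x = 170, Σx = 28, Σ1 = 6, Σx·y = 115, Σy = 18.)
Eliminating c: 6·(row 1) − 28·(row 2) gives 236·m = 6·115 − 28·18 = 186, so m = 93/118.
Then c = (18 − 28·(93/118))/6 = -40/59.

c = -0.6780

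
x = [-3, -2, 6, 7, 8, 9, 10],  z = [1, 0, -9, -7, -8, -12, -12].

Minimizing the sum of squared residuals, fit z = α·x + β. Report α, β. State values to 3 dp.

Setting ∂/∂α … = 0 gives: 343·α + 35·β = -398;  35·α + 7·β = -47.
(Σx·x = 343, Σx = 35, Σ1 = 7, Σx·z = -398, Σz = -47.)
Eliminating β: 7·(row 1) − 35·(row 2) gives 1176·α = 7·(-398) − 35·(-47) = -1141, so α = -163/168.
Then β = ((-47) − 35·(-163/168))/7 = -313/168.

α = -0.970, β = -1.863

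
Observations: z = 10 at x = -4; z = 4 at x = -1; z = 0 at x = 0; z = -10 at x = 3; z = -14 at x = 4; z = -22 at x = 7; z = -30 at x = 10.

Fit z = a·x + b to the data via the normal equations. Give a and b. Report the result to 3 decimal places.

a = -2.982, b = -0.764

The normal equations are: 191·a + 19·b = -584;  19·a + 7·b = -62.
(Σx·x = 191, Σx = 19, Σ1 = 7, Σx·z = -584, Σz = -62.)
Eliminating b: 7·(row 1) − 19·(row 2) gives 976·a = 7·(-584) − 19·(-62) = -2910, so a = -1455/488.
Then b = ((-62) − 19·(-1455/488))/7 = -373/488.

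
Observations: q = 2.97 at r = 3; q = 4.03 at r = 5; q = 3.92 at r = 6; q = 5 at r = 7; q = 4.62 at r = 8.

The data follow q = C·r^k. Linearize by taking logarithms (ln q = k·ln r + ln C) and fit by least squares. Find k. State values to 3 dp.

With ln qᵢ as the transformed response and ln rᵢ as the regressor:
Σln r = 8.5252, Σ(ln r)² = 15.1183, Σln q = 6.9883, Σln r·ln q = 12.2010.
Equations: 15.1183·k + 8.5252·ln C = 12.2010;  8.5252·k + 5·ln C = 6.9883.
Slope k = (n·Σln r·ln q − Σln r·Σln q)/(n·Σ(ln r)² − (Σln r)²) = (5·12.2010 − 8.5252·6.9883)/2.9130 = 0.49053; ln C = (Σln q − k·Σln r)/n = 0.56128.

k = 0.491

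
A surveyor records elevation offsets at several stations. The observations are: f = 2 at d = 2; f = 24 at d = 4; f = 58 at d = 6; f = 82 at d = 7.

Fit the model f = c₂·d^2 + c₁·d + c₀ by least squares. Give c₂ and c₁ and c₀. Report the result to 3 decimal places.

c₂ = 1.739, c₁ = 0.241, c₀ = -5.286

AᵀA·[c₂, c₁, c₀]ᵀ = Aᵀf reads: 3969·c₂ + 631·c₁ + 105·c₀ = 6498;  631·c₂ + 105·c₁ + 19·c₀ = 1022;  105·c₂ + 19·c₁ + 4·c₀ = 166.
Inverting the 3×3 Gram matrix, [c₂, c₁, c₀]ᵀ = [346/199, 48/199, -1052/199]ᵀ.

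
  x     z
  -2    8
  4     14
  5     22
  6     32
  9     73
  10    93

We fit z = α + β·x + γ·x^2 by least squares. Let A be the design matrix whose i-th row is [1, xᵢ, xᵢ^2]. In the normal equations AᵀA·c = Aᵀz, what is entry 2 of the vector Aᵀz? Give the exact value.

Entry 2 ↔ basis x, so (Aᵀz)_{2} = Σᵢ (x)·zᵢ = (-2)·(8) + (4)·(14) + (5)·(22) + (6)·(32) + (9)·(73) + (10)·(93) = 1929.

1929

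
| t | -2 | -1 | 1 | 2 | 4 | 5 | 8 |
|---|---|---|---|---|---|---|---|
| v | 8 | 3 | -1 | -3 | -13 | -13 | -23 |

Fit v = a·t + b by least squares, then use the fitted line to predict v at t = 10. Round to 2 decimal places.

v̂ = -29.11

Forming AᵀA = [[115, 17]; [17, 7]] and Aᵀv = [-327, -42]ᵀ gives AᵀA·[a, b]ᵀ = Aᵀv.
Δ = 115·7 − 17² = 516.
a = ((-327)·7 − 17·(-42))/516 = -525/172; b = (115·(-42) − 17·(-327))/516 = 243/172.
At t = 10: v̂ = (-525/172)·(10) + (243/172)·(1) = -5007/172.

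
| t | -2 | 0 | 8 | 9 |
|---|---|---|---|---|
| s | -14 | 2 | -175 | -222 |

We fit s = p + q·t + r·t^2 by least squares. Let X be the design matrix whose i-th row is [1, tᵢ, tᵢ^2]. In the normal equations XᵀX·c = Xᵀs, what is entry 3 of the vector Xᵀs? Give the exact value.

-29238

Entry 3 ↔ basis t^2, so (Xᵀs)_{3} = Σᵢ (t^2)·sᵢ = (4)·(-14) + (0)·(2) + (64)·(-175) + (81)·(-222) = -29238.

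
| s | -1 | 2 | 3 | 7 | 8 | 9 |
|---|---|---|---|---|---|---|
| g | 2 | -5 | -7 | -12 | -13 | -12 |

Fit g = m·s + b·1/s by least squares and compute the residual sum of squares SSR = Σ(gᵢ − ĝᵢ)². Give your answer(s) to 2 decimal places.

With design matrix A, AᵀA = [[208, 6]; [6, 358033/254016]] and Aᵀg = [-329, -1933/168]ᵀ.
det = 208·(358033/254016) − 6² = 4082893/15876.
m = ((-329)·(358033/254016) − 6·(-1933/168))/(4082893/15876) = -100256681/65326288; b = (208·(-1933/168) − 6·(-329))/(4082893/15876) = -6655824/4082893.
Residuals: -76097289/65326288, -36435743/32663144, -121016245/65326288, -1555939/1519216, -4234581/8165786, 130227249/65326288; SSR = 739810527/65326288.

SSR = 11.32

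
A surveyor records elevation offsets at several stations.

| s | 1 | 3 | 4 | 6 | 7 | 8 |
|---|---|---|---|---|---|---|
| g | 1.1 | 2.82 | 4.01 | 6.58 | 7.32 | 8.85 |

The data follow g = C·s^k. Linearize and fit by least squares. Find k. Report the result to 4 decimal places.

k = 1.0063

Taking logs, ln g = k·ln s + ln C, so regress ln g on ln s.
Sums: Σln s = 8.3020, Σ(ln s)² = 14.4498, Σln g = 8.5759, Σln s·ln g = 14.8476.
Normal system: [[14.4498, 8.3020]; [8.3020, 6]]·[k, ln C]ᵀ = [14.8476, 8.5759]ᵀ.
Solving (det = 17.7753): k = 1.00635, ln C = 0.03686.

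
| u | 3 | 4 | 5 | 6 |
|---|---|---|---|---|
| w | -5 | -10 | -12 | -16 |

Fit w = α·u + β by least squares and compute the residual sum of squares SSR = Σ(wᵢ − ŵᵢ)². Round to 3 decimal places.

SSR = 1.500

Forming XᵀX = [[86, 18]; [18, 4]] and Xᵀw = [-211, -43]ᵀ gives XᵀX·[α, β]ᵀ = Xᵀw.
Eliminating β: 4·(row 1) − 18·(row 2) gives 20·α = 4·(-211) − 18·(-43) = -70, so α = -7/2.
Then β = ((-43) − 18·(-7/2))/4 = 5.
Residuals: 1/2, -1, 1/2, 0; SSR = 3/2.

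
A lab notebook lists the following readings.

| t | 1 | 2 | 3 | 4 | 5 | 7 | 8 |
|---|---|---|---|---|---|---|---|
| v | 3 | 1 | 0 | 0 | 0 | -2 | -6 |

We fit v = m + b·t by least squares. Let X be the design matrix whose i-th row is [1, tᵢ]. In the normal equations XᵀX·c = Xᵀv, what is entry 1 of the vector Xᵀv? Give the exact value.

Entry 1 ↔ basis 1, so (Xᵀv)_{1} = Σᵢ vᵢ = (1)·(3) + (1)·(1) + (1)·(0) + (1)·(0) + (1)·(0) + (1)·(-2) + (1)·(-6) = -4.

-4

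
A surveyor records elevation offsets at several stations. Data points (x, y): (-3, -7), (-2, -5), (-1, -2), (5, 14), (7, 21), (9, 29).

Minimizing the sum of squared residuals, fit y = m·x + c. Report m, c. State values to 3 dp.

Entries of MᵀM: Σx·x = 169, Σx = 15, Σ1 = 6.
Right-hand side: Σx·y = 511, Σy = 50.
Eliminating c: 6·(row 1) − 15·(row 2) gives 789·m = 6·511 − 15·50 = 2316, so m = 772/263.
Then c = (50 − 15·(772/263))/6 = 785/789.

m = 2.935, c = 0.995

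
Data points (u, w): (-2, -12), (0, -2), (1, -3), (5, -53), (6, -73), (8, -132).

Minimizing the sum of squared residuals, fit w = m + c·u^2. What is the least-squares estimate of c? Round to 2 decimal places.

Entries of XᵀX: Σ1 = 6, Σu^2 = 130, Σu^2·u^2 = 6034.
For Xᵀw: Σw = -275, Σu^2·w = -12452.
Normal equations: [[6, 130]; [130, 6034]]·[m, c]ᵀ = [-275, -12452]ᵀ.
Δ = 6·6034 − 130² = 19304.
m = ((-275)·6034 − 130·(-12452))/19304 = -20295/9652; c = (6·(-12452) − 130·(-275))/19304 = -19481/9652.

c = -2.02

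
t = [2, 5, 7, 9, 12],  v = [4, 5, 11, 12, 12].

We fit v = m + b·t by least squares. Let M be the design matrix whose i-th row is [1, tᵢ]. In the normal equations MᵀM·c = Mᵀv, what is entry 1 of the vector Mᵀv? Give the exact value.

Entry 1 ↔ basis 1, so (Mᵀv)_{1} = Σᵢ vᵢ = (1)·(4) + (1)·(5) + (1)·(11) + (1)·(12) + (1)·(12) = 44.

44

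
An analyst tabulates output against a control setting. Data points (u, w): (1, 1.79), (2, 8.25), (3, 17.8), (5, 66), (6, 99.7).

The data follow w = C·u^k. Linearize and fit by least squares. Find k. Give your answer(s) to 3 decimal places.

k = 2.242

With ln wᵢ as the transformed response and ln uᵢ as the regressor:
Sums: Σln u = 5.1930, Σ(ln u)² = 7.4881, Σln w = 14.3634, Σln u·ln w = 19.6148.
Normal system: [[7.4881, 5.1930]; [5.1930, 5]]·[k, ln C]ᵀ = [19.6148, 14.3634]ᵀ.
Slope k = (n·Σln u·ln w − Σln u·Σln w)/(n·Σ(ln u)² − (Σln u)²) = (5·19.6148 − 5.1930·14.3634)/10.4737 = 2.24230; ln C = (Σln w − k·Σln u)/n = 0.54386.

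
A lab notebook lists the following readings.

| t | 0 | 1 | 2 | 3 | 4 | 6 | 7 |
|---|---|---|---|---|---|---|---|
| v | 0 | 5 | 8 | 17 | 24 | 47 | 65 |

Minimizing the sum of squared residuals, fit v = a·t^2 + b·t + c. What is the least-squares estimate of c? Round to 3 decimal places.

c = 0.880

Setting ∂/∂a … = 0 gives: 4051·a + 659·b + 115·c = 5451;  659·a + 115·b + 23·c = 905;  115·a + 23·b + 7·c = 166.
Solving the 3×3 system (Gaussian elimination) gives a = 3679/3612, b = 6707/3612, c = 227/258.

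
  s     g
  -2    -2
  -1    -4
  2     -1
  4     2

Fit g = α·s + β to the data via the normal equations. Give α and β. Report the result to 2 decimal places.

α = 0.78, β = -1.84

Compute the Gram sums: Σs·s = 25, Σs = 3, Σ1 = 4.
And Σs·g = 14, Σg = -5.
XᵀX·[α, β]ᵀ = Xᵀg becomes [[25, 3]; [3, 4]]·[α, β]ᵀ = [14, -5]ᵀ.
det = 25·4 − 3² = 91.
α = (14·4 − 3·(-5))/91 = 71/91; β = (25·(-5) − 3·14)/91 = -167/91.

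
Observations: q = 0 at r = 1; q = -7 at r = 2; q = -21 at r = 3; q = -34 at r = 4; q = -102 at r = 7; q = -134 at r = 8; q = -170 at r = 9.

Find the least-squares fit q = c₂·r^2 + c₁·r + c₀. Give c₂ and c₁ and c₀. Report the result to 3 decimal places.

Setting ∂/∂c₂ … = 0 gives: 13412·c₂ + 1684·c₁ + 224·c₀ = -28105;  1684·c₂ + 224·c₁ + 34·c₀ = -3529;  224·c₂ + 34·c₁ + 7·c₀ = -468.
Solving the 3×3 system (Gaussian elimination) gives c₂ = -10607/5376, c₁ = -1043/768, c₀ = 2577/896.

c₂ = -1.973, c₁ = -1.358, c₀ = 2.876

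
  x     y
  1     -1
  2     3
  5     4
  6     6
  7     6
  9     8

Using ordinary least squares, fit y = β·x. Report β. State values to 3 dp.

MᵀM·[β]ᵀ = Mᵀy reads: 196·β = 175.
(Σx·x = 196, Σx·y = 175.)
Hence β = 175 / 196 ≈ 0.892857.

β = 0.893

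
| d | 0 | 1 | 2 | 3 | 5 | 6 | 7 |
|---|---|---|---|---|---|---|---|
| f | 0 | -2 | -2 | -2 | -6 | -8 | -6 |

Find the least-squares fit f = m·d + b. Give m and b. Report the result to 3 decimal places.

Forming AᵀA = [[124, 24]; [24, 7]] and Aᵀf = [-132, -26]ᵀ gives AᵀA·[m, b]ᵀ = Aᵀf.
Determinant 124·7 − 24² = 292.
m = ((-132)·7 − 24·(-26))/292 = -75/73; b = (124·(-26) − 24·(-132))/292 = -14/73.

m = -1.027, b = -0.192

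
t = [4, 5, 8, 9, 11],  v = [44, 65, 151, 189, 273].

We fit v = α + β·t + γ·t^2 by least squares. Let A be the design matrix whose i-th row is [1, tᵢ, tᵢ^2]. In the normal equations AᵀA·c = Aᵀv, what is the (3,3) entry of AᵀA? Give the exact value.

Row 3 ↔ basis t^2, column 3 ↔ basis t^2, so (AᵀA)_{3,3} = Σᵢ (t^2)·(t^2) = (16)·(16) + (25)·(25) + (64)·(64) + (81)·(81) + (121)·(121) = 26179.

26179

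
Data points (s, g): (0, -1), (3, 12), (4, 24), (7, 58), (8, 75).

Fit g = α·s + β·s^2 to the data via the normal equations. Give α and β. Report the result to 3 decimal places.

α = 1.709, β = 0.954

MᵀM·[α, β]ᵀ = Mᵀg reads: 138·α + 946·β = 1138;  946·α + 6834·β = 8134.
(Σs·s = 138, Σs·s^2 = 946, Σs^2·s^2 = 6834, Σs·g = 1138, Σs^2·g = 8134.)
det = 138·6834 − 946² = 48176.
α = (1138·6834 − 946·8134)/48176 = 10291/6022; β = (138·8134 − 946·1138)/48176 = 5743/6022.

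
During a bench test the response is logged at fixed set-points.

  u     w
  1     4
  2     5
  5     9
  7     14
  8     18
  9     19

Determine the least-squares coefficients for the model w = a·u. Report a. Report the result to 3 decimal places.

The normal equations are: 224·a = 472.
Hence a = 472 / 224 ≈ 2.10714.

a = 2.107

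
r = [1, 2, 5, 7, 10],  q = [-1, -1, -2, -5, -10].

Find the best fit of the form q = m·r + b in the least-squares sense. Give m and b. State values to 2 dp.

Compute the Gram sums: Σr·r = 179, Σr = 25, Σ1 = 5.
Right-hand side: Σr·q = -148, Σq = -19.
Normal equations: [[179, 25]; [25, 5]]·[m, b]ᵀ = [-148, -19]ᵀ.
Eliminating b: 5·(row 1) − 25·(row 2) gives 270·m = 5·(-148) − 25·(-19) = -265, so m = -53/54.
Then b = ((-19) − 25·(-53/54))/5 = 299/270.

m = -0.98, b = 1.11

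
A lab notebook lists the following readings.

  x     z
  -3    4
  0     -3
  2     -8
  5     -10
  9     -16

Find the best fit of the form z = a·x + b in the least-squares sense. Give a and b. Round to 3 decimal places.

From the data, Σx·x = 119, Σx = 13, Σ1 = 5.
Moment sums: Σx·z = -222, Σz = -33.
AᵀA·[a, b]ᵀ = Aᵀz becomes [[119, 13]; [13, 5]]·[a, b]ᵀ = [-222, -33]ᵀ.
det = 119·5 − 13² = 426.
a = ((-222)·5 − 13·(-33))/426 = -227/142; b = (119·(-33) − 13·(-222))/426 = -347/142.

a = -1.599, b = -2.444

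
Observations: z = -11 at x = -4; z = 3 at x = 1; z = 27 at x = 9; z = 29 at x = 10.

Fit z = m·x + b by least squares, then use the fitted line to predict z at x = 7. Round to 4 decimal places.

ẑ = 20.6866

The normal system AᵀA·[m, b]ᵀ = Aᵀz is [[198, 16]; [16, 4]]·[m, b]ᵀ = [580, 48]ᵀ.
Eliminating b: 4·(row 1) − 16·(row 2) gives 536·m = 4·580 − 16·48 = 1552, so m = 194/67.
Then b = (48 − 16·(194/67))/4 = 28/67.
At x = 7: ẑ = (194/67)·(7) + (28/67)·(1) = 1386/67.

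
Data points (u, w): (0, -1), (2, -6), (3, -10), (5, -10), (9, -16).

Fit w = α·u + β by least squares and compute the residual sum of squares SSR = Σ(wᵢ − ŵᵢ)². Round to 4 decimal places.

Forming XᵀX = [[119, 19]; [19, 5]] and Xᵀw = [-236, -43]ᵀ gives XᵀX·[α, β]ᵀ = Xᵀw.
Eliminating β: 5·(row 1) − 19·(row 2) gives 234·α = 5·(-236) − 19·(-43) = -363, so α = -121/78.
Then β = ((-43) − 19·(-121/78))/5 = -211/78.
Residuals: 133/78, -5/26, -103/39, 6/13, 2/3; SSR = 275/26.

SSR = 10.5769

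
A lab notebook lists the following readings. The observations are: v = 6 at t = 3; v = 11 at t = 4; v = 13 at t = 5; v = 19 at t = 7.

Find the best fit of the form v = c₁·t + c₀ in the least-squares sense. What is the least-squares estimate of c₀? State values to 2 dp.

Compute the Gram sums: Σt·t = 99, Σt = 19, Σ1 = 4.
And Σt·v = 260, Σv = 49.
Normal equations: [[99, 19]; [19, 4]]·[c₁, c₀]ᵀ = [260, 49]ᵀ.
Determinant 99·4 − 19² = 35.
c₁ = (260·4 − 19·49)/35 = 109/35; c₀ = (99·49 − 19·260)/35 = -89/35.

c₀ = -2.54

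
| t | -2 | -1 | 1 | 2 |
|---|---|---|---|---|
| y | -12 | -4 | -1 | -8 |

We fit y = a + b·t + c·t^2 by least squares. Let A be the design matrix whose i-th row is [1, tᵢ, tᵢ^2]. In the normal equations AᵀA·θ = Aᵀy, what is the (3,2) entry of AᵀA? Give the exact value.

Row 3 ↔ basis t^2, column 2 ↔ basis t, so (AᵀA)_{3,2} = Σᵢ (t^2)·(t) = (4)·(-2) + (1)·(-1) + (1)·(1) + (4)·(2) = 0.

0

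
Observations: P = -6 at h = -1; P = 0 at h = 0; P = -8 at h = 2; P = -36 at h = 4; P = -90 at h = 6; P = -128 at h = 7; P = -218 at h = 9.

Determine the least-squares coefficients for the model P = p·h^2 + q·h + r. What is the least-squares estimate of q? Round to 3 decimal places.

With design matrix X, XᵀX = [[10531, 1359, 187]; [1359, 187, 27]; [187, 27, 7]] and XᵀP = [-27784, -3552, -486]ᵀ.
Solving the 3×3 system (Gaussian elimination) gives p = -137057/45474, q = 44751/15158, r = -6824/22737.

q = 2.952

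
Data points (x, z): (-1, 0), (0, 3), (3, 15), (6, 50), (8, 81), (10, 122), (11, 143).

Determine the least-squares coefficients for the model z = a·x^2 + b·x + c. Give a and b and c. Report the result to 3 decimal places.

a = 0.997, b = 1.968, c = 1.605

With design matrix M, MᵀM = [[30115, 3085, 331]; [3085, 331, 37]; [331, 37, 7]] and Mᵀz = [36622, 3786, 414]ᵀ.
Solving the 3×3 system (Gaussian elimination) gives a = 12749/12789, b = 25163/12789, c = 20528/12789.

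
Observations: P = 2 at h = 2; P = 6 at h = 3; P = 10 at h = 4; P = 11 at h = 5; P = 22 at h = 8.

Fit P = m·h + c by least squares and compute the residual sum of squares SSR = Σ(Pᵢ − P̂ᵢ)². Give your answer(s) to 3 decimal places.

SSR = 2.821

Setting ∂/∂m … = 0 gives: 118·m + 22·c = 293;  22·m + 5·c = 51.
(Σh·h = 118, Σh = 22, Σ1 = 5, Σh·P = 293, ΣP = 51.)
det = 118·5 − 22² = 106.
m = (293·5 − 22·51)/106 = 343/106; c = (118·51 − 22·293)/106 = -214/53.
Residuals: -23/53, 35/106, 58/53, -121/106, 8/53; SSR = 299/106.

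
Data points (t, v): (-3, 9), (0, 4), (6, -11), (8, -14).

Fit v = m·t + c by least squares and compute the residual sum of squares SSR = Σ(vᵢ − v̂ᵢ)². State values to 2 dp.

Entries of AᵀA: Σt·t = 109, Σt = 11, Σ1 = 4.
For Aᵀv: Σt·v = -205, Σv = -12.
AᵀA·[m, c]ᵀ = Aᵀv becomes [[109, 11]; [11, 4]]·[m, c]ᵀ = [-205, -12]ᵀ.
Eliminating c: 4·(row 1) − 11·(row 2) gives 315·m = 4·(-205) − 11·(-12) = -688, so m = -688/315.
Then c = ((-12) − 11·(-688/315))/4 = 947/315.
Residuals: -176/315, 313/315, -284/315, 7/15; SSR = 734/315.

SSR = 2.33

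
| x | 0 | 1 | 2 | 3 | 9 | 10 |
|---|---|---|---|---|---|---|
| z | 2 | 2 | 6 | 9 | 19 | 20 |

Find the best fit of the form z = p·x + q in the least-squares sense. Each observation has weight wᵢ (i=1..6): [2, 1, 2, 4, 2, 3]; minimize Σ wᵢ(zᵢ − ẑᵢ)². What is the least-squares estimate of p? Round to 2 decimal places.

p = 1.80

From the data, Σwᵢ·x·x = 507, Σwᵢ·x = 65, Σwᵢ·1 = 14.
For MᵀWz: Σwᵢ·x·z = 1076, Σwᵢ·z = 152.
MᵀWM·[p, q]ᵀ = MᵀWz becomes [[507, 65]; [65, 14]]·[p, q]ᵀ = [1076, 152]ᵀ.
Eliminating q: 14·(row 1) − 65·(row 2) gives 2873·p = 14·1076 − 65·152 = 5184, so p = 5184/2873.
Then q = (152 − 65·(5184/2873))/14 = 548/221.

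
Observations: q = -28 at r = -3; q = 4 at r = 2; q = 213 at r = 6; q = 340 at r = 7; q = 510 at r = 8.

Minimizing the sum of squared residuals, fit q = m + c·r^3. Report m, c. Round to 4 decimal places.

The normal equations are: 5·m + 1052·c = 1039;  1052·m + 427242·c = 424536.
(Σ1 = 5, Σr^3 = 1052, Σr^3·r^3 = 427242, Σq = 1039, Σr^3·q = 424536.)
det = 5·427242 − 1052² = 1029506.
m = (1039·427242 − 1052·424536)/1029506 = -1353717/514753; c = (5·424536 − 1052·1039)/1029506 = 514826/514753.

m = -2.6298, c = 1.0001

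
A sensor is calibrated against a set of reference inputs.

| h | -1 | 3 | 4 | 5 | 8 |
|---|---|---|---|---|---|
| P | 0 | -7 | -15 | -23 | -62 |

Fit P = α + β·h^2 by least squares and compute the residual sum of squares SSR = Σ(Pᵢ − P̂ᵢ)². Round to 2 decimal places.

The normal system XᵀX·[α, β]ᵀ = XᵀP is [[5, 115]; [115, 5059]]·[α, β]ᵀ = [-107, -4846]ᵀ.
Determinant 5·5059 − 115² = 12070.
α = ((-107)·5059 − 115·(-4846))/12070 = 15977/12070; β = (5·(-4846) − 115·(-107))/12070 = -2385/2414.
Residuals: -2026/6035, 3429/6035, -6227/12070, 2269/6035, -1117/12070; SSR = 10279/12070.

SSR = 0.85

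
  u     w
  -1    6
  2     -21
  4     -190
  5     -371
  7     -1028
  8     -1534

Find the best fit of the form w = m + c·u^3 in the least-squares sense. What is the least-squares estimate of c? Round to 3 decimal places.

Entries of XᵀX: Σ1 = 6, Σu^3 = 1051, Σu^3·u^3 = 399579.
And Σw = -3138, Σu^3·w = -1196721.
So XᵀX·[m, c]ᵀ = Xᵀw: [[6, 1051]; [1051, 399579]]·[m, c]ᵀ = [-3138, -1196721]ᵀ.
Determinant 6·399579 − 1051² = 1292873.
m = ((-3138)·399579 − 1051·(-1196721))/1292873 = 3874869/1292873; c = (6·(-1196721) − 1051·(-3138))/1292873 = -3882288/1292873.

c = -3.003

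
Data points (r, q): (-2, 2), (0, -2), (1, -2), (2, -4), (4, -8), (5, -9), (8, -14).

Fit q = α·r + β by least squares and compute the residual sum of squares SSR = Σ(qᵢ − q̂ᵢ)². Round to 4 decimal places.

The normal equations are: 114·α + 18·β = -203;  18·α + 7·β = -37.
(Σr·r = 114, Σr = 18, Σ1 = 7, Σr·q = -203, Σq = -37.)
Δ = 114·7 − 18² = 474.
α = ((-203)·7 − 18·(-37))/474 = -755/474; β = (114·(-37) − 18·(-203))/474 = -94/79.
Residuals: 1/237, -64/79, 371/474, 89/237, -104/237, 73/474, -16/237; SSR = 773/474.

SSR = 1.6308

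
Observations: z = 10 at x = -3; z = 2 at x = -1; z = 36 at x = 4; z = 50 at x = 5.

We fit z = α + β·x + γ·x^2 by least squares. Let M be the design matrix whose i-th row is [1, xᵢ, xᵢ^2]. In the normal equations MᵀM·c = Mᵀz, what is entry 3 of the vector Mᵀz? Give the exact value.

Entry 3 ↔ basis x^2, so (Mᵀz)_{3} = Σᵢ (x^2)·zᵢ = (9)·(10) + (1)·(2) + (16)·(36) + (25)·(50) = 1918.

1918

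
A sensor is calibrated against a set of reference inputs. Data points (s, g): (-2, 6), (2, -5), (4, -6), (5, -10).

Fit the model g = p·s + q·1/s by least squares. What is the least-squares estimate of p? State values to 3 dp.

p = -1.615

Setting ∂/∂p … = 0 gives: 49·p + 4·q = -96;  4·p + (241/400)·q = -9.
(Σs·s = 49, Σs·1/s = 4, Σ1/s·1/s = 241/400, Σs·g = -96, Σ1/s·g = -9.)
det = 49·(241/400) − 4² = 5409/400.
p = ((-96)·(241/400) − 4·(-9))/(5409/400) = -2912/1803; q = (49·(-9) − 4·(-96))/(5409/400) = -7600/1803.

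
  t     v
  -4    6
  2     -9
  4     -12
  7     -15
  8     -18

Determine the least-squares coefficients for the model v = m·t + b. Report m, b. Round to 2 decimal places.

m = -1.93, b = -3.05

With design matrix M, MᵀM = [[149, 17]; [17, 5]] and Mᵀv = [-339, -48]ᵀ.
Eliminating b: 5·(row 1) − 17·(row 2) gives 456·m = 5·(-339) − 17·(-48) = -879, so m = -293/152.
Then b = ((-48) − 17·(-293/152))/5 = -463/152.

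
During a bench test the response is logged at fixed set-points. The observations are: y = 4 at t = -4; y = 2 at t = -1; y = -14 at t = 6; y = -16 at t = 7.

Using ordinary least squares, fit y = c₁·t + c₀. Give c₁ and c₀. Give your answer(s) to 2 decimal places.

AᵀA·[c₁, c₀]ᵀ = Aᵀy reads: 102·c₁ + 8·c₀ = -214;  8·c₁ + 4·c₀ = -24.
(Σt·t = 102, Σt = 8, Σ1 = 4, Σt·y = -214, Σy = -24.)
Eliminating c₀: 4·(row 1) − 8·(row 2) gives 344·c₁ = 4·(-214) − 8·(-24) = -664, so c₁ = -83/43.
Then c₀ = ((-24) − 8·(-83/43))/4 = -92/43.

c₁ = -1.93, c₀ = -2.14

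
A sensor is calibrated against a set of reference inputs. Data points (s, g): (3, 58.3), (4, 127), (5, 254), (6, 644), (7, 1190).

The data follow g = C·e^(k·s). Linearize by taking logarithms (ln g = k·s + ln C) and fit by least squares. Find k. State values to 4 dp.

Taking logs, ln g = k·s + ln C, so regress ln g on s.
Σs = 25.0000, Σ(s)² = 135.0000, Σln g = 27.9965, Σs·ln g = 147.6384.
Equations: 135.0000·k + 25.0000·ln C = 147.6384;  25.0000·k + 5·ln C = 27.9965.
Δ = 135.0000·5 − (25.0000)² = 50.0000; k = (147.6384·5 − 25.0000·27.9965)/50.0000 = 0.76557, ln C = (135.0000·27.9965 − 25.0000·147.6384)/50.0000 = 1.77144.

k = 0.7656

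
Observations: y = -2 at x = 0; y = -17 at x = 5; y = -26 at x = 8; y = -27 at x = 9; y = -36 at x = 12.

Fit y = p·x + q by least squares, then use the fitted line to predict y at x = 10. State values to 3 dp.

ŷ = -30.628

Normal-equation sums: Σx·x = 314, Σx = 34, Σ1 = 5.
Right-hand side: Σx·y = -968, Σy = -108.
det = 314·5 − 34² = 414.
p = ((-968)·5 − 34·(-108))/414 = -584/207; q = (314·(-108) − 34·(-968))/414 = -500/207.
At x = 10: ŷ = (-584/207)·(10) + (-500/207)·(1) = -6340/207.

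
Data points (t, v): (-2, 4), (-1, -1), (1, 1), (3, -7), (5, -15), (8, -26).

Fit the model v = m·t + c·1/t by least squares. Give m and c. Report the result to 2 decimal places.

m = -3.24, c = 4.49

With design matrix M, MᵀM = [[104, 6]; [6, 34801/14400]] and Mᵀv = [-310, -103/12]ᵀ.
det = 104·(34801/14400) − 6² = 387613/1800.
m = ((-310)·(34801/14400) − 6·(-103/12))/(387613/1800) = -5023355/1550452; c = (104·(-103/12) − 6·(-310))/(387613/1800) = 1741200/387613.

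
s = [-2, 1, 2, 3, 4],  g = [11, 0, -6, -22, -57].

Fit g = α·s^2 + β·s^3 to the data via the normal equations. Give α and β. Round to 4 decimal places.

α = 0.6726, β = -1.0559

Compute the Gram sums: Σs^2·s^2 = 370, Σs^2·s^3 = 1268, Σs^3·s^3 = 4954.
And Σs^2·g = -1090, Σs^3·g = -4378.
AᵀA·[α, β]ᵀ = Aᵀg becomes [[370, 1268]; [1268, 4954]]·[α, β]ᵀ = [-1090, -4378]ᵀ.
det = 370·4954 − 1268² = 225156.
α = ((-1090)·4954 − 1268·(-4378))/225156 = 37861/56289; β = (370·(-4378) − 1268·(-1090))/225156 = -59435/56289.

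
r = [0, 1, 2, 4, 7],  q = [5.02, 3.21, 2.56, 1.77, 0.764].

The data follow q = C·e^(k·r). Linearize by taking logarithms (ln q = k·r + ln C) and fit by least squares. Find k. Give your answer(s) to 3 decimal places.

k = -0.254

Let Y = ln q. Fitting Y = k·r + ln C by least squares:
Over the data: Σr = 14.0000, Σ(r)² = 70.0000, Σln q = 4.0215, Σr·ln q = 3.4459.
Normal system: [[70.0000, 14.0000]; [14.0000, 5]]·[k, ln C]ᵀ = [3.4459, 4.0215]ᵀ.
Δ = 70.0000·5 − (14.0000)² = 154.0000; k = (3.4459·5 − 14.0000·4.0215)/154.0000 = -0.25371, ln C = (70.0000·4.0215 − 14.0000·3.4459)/154.0000 = 1.51469.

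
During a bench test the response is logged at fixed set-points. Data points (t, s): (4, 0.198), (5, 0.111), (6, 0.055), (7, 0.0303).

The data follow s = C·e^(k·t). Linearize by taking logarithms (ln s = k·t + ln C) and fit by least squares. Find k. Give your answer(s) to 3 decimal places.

With ln sᵢ as the transformed response and tᵢ as the regressor:
AᵀA = [[126.0000, 22.0000]; [22.0000, 4]], rhs = [-59.3479, -10.2147]ᵀ  (here Σt = 22.0000, Σ(t)² = 126.0000, Σln s = -10.2147, Σt·ln s = -59.3479).
Δ = 126.0000·4 − (22.0000)² = 20.0000; k = (-59.3479·4 − 22.0000·-10.2147)/20.0000 = -0.63336, ln C = (126.0000·-10.2147 − 22.0000·-59.3479)/20.0000 = 0.92977.

k = -0.633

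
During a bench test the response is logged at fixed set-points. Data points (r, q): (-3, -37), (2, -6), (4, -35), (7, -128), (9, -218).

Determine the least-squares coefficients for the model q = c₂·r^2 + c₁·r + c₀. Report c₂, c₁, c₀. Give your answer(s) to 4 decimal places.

Normal-equation sums: Σr^2·r^2 = 9315, Σr^2·r = 1117, Σr^2 = 159, Σr·r = 159, Σr = 19, Σ1 = 5.
Right-hand side: Σr^2·q = -24847, Σr·q = -2899, Σq = -424.
XᵀX·[c₂, c₁, c₀]ᵀ = Xᵀq becomes [[9315, 1117, 159]; [1117, 159, 19]; [159, 19, 5]]·[c₂, c₁, c₀]ᵀ = [-24847, -2899, -424]ᵀ.
Solving the 3×3 system (Gaussian elimination) gives c₂ = -162997/53350, c₁ = 171437/53350, c₀ = 3882/26675.

c₂ = -3.0552, c₁ = 3.2134, c₀ = 0.1455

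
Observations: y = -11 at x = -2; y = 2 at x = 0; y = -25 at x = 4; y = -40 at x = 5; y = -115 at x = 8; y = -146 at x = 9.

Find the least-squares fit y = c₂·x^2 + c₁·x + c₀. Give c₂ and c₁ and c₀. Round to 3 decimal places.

c₂ = -2.020, c₁ = 1.758, c₀ = 1.102

MᵀM·[c₂, c₁, c₀]ᵀ = Mᵀy reads: 11554·c₂ + 1422·c₁ + 190·c₀ = -20630;  1422·c₂ + 190·c₁ + 24·c₀ = -2512;  190·c₂ + 24·c₁ + 6·c₀ = -335.
(Σx^2·x^2 = 11554, Σx^2·x = 1422, Σx^2 = 190, Σx·x = 190, Σx = 24, Σ1 = 6, Σx^2·y = -20630, Σx·y = -2512, Σy = -335.)
Solving the 3×3 system (Gaussian elimination) gives c₂ = -249259/123398, c₁ = 216883/123398, c₀ = 67974/61699.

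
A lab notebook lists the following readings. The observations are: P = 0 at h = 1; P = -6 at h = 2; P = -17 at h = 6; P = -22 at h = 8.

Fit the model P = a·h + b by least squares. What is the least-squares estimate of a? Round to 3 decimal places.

a = -3.015

From the data, Σh·h = 105, Σh = 17, Σ1 = 4.
Right-hand side: Σh·P = -290, ΣP = -45.
AᵀA·[a, b]ᵀ = AᵀP becomes [[105, 17]; [17, 4]]·[a, b]ᵀ = [-290, -45]ᵀ.
Eliminating b: 4·(row 1) − 17·(row 2) gives 131·a = 4·(-290) − 17·(-45) = -395, so a = -395/131.
Then b = ((-45) − 17·(-395/131))/4 = 205/131.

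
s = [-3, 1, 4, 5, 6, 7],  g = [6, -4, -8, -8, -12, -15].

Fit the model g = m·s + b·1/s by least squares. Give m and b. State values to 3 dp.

m = -1.914, b = -1.792

Entries of XᵀX: Σs·s = 136, Σs·1/s = 6, Σ1/s·1/s = 222581/176400.
Right-hand side: Σs·g = -271, Σ1/s·g = -481/35.
Eliminating b: (222581/176400)·(row 1) − 6·(row 2) gives (2990077/22050)·m = (222581/176400)·(-271) − 6·(-481/35) = -45774011/176400, so m = -45774011/23920616.
Then b = ((-481/35) − 6·(-45774011/23920616))/(222581/176400) = -5358780/2990077.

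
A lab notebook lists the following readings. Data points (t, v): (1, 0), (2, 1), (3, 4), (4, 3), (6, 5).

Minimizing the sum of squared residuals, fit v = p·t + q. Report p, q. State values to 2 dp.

p = 0.97, q = -0.51

Forming MᵀM = [[66, 16]; [16, 5]] and Mᵀv = [56, 13]ᵀ gives MᵀM·[p, q]ᵀ = Mᵀv.
Determinant 66·5 − 16² = 74.
p = (56·5 − 16·13)/74 = 36/37; q = (66·13 − 16·56)/74 = -19/37.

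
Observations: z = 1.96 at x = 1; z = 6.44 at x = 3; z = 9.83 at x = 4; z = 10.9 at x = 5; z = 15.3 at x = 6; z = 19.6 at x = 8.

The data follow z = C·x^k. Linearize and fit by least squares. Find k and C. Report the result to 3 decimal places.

k = 1.117, C = 1.954

Taking logs, ln z = k·ln x + ln C, so regress ln z on ln x.
Σln x = 7.9655, Σ(ln x)² = 13.2535, Σln z = 12.9131, Σln x·ln z = 20.1341.
Normal system: [[13.2535, 7.9655]; [7.9655, 6]]·[k, ln C]ᵀ = [20.1341, 12.9131]ᵀ.
Slope k = (n·Σln x·ln z − Σln x·Σln z)/(n·Σ(ln x)² − (Σln x)²) = (6·20.1341 − 7.9655·12.9131)/16.0713 = 1.11661; ln C = (Σln z − k·Σln x)/n = 0.66977, so C = exp(0.66977) = 1.95380.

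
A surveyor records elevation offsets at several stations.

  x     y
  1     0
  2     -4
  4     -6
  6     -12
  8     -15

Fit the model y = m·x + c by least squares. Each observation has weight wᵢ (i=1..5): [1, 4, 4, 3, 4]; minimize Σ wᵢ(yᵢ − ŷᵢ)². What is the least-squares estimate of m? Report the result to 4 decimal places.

Sums needed: Σwᵢ·x·x = 445, Σwᵢ·x = 75, Σwᵢ·1 = 16.
Moment sums: Σwᵢ·x·y = -824, Σwᵢ·y = -136.
MᵀWM·[m, c]ᵀ = MᵀWy becomes [[445, 75]; [75, 16]]·[m, c]ᵀ = [-824, -136]ᵀ.
det = 445·16 − 75² = 1495.
m = ((-824)·16 − 75·(-136))/1495 = -2984/1495; c = (445·(-136) − 75·(-824))/1495 = 256/299.

m = -1.9960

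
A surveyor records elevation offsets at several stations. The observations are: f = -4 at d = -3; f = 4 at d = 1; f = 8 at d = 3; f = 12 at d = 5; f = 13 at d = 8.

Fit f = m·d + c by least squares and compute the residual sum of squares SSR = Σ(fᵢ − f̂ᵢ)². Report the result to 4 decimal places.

SSR = 10.1744

From the data, Σd·d = 108, Σd = 14, Σ1 = 5.
For Xᵀf: Σd·f = 204, Σf = 33.
So XᵀX·[m, c]ᵀ = Xᵀf: [[108, 14]; [14, 5]]·[m, c]ᵀ = [204, 33]ᵀ.
Determinant 108·5 − 14² = 344.
m = (204·5 − 14·33)/344 = 279/172; c = (108·33 − 14·204)/344 = 177/86.
Residuals: -205/172, 55/172, 185/172, 315/172, -175/86; SSR = 875/86.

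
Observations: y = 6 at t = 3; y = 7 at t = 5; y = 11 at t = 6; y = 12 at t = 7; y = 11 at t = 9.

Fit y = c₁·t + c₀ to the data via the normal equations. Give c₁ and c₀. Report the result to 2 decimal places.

Sums needed: Σt·t = 200, Σt = 30, Σ1 = 5.
Moment sums: Σt·y = 302, Σy = 47.
Normal equations: [[200, 30]; [30, 5]]·[c₁, c₀]ᵀ = [302, 47]ᵀ.
det = 200·5 − 30² = 100.
c₁ = (302·5 − 30·47)/100 = 1; c₀ = (200·47 − 30·302)/100 = 17/5.

c₁ = 1.00, c₀ = 3.40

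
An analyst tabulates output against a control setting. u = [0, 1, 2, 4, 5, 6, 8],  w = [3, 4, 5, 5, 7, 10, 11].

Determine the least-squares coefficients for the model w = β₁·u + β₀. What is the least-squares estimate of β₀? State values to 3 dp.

β₀ = 2.682

MᵀM·[β₁, β₀]ᵀ = Mᵀw reads: 146·β₁ + 26·β₀ = 217;  26·β₁ + 7·β₀ = 45.
det = 146·7 − 26² = 346.
β₁ = (217·7 − 26·45)/346 = 349/346; β₀ = (146·45 − 26·217)/346 = 464/173.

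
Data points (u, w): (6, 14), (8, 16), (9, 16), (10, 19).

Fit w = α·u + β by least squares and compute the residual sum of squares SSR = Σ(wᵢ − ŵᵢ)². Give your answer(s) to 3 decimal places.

From the data, Σu·u = 281, Σu = 33, Σ1 = 4.
Right-hand side: Σu·w = 546, Σw = 65.
So AᵀA·[α, β]ᵀ = Aᵀw: [[281, 33]; [33, 4]]·[α, β]ᵀ = [546, 65]ᵀ.
Eliminating β: 4·(row 1) − 33·(row 2) gives 35·α = 4·546 − 33·65 = 39, so α = 39/35.
Then β = (65 − 33·(39/35))/4 = 247/35.
Residuals: 9/35, 1/35, -38/35, 4/5; SSR = 66/35.

SSR = 1.886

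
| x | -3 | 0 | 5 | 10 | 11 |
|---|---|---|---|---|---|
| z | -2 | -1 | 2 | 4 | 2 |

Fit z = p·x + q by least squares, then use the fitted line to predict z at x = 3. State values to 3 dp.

Forming AᵀA = [[255, 23]; [23, 5]] and Aᵀz = [78, 5]ᵀ gives AᵀA·[p, q]ᵀ = Aᵀz.
Eliminating q: 5·(row 1) − 23·(row 2) gives 746·p = 5·78 − 23·5 = 275, so p = 275/746.
Then q = (5 − 23·(275/746))/5 = -519/746.
At x = 3: ẑ = (275/746)·(3) + (-519/746)·(1) = 153/373.

ẑ = 0.410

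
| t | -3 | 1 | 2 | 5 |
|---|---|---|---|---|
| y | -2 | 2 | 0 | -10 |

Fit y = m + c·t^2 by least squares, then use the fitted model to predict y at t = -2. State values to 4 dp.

The normal equations are: 4·m + 39·c = -10;  39·m + 723·c = -266.
det = 4·723 − 39² = 1371.
m = ((-10)·723 − 39·(-266))/1371 = 1048/457; c = (4·(-266) − 39·(-10))/1371 = -674/1371.
At t = -2: ŷ = (1048/457)·(1) + (-674/1371)·(4) = 448/1371.

ŷ = 0.3268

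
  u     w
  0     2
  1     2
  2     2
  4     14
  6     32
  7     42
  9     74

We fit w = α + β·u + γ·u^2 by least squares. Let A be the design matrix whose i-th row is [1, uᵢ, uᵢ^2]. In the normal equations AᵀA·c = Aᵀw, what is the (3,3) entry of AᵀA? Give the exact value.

10531

Row 3 ↔ basis u^2, column 3 ↔ basis u^2, so (AᵀA)_{3,3} = Σᵢ (u^2)·(u^2) = (0)·(0) + (1)·(1) + (4)·(4) + (16)·(16) + (36)·(36) + (49)·(49) + (81)·(81) = 10531.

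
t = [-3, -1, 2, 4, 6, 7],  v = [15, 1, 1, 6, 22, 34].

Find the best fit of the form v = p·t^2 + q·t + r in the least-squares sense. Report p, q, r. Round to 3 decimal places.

AᵀA·[p, q, r]ᵀ = Aᵀv reads: 4051·p + 603·q + 115·r = 2694;  603·p + 115·q + 15·r = 350;  115·p + 15·q + 6·r = 79.
(Σt^2·t^2 = 4051, Σt^2·t = 603, Σt^2 = 115, Σt·t = 115, Σt = 15, Σ1 = 6, Σt^2·v = 2694, Σt·v = 350, Σv = 79.)
Inverting the 3×3 Gram matrix, [p, q, r]ᵀ = [64985/65384, -135893/65384, -1021/1486]ᵀ.

p = 0.994, q = -2.078, r = -0.687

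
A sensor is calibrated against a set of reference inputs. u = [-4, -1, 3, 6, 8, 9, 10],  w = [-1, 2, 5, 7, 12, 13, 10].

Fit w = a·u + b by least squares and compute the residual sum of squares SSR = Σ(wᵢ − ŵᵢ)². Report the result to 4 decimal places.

The normal system XᵀX·[a, b]ᵀ = Xᵀw is [[307, 31]; [31, 7]]·[a, b]ᵀ = [372, 48]ᵀ.
Δ = 307·7 − 31² = 1188.
a = (372·7 − 31·48)/1188 = 31/33; b = (307·48 − 31·372)/1188 = 89/33.
Residuals: 2/33, 8/33, -17/33, -4/3, 59/33, 61/33, -23/11; SSR = 144/11.

SSR = 13.0909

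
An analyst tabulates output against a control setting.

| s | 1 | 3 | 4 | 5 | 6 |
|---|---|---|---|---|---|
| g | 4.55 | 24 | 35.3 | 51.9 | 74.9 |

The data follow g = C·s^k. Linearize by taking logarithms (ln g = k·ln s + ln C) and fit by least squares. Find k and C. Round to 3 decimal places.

k = 1.535, C = 4.468

Let Y = ln g. Fitting Y = k·ln s + ln C by least squares:
Sums: Σln s = 5.8861, Σ(ln s)² = 8.9295, Σln g = 16.5225, Σln s·ln g = 22.5217.
Normal system: [[8.9295, 5.8861]; [5.8861, 5]]·[k, ln C]ᵀ = [22.5217, 16.5225]ᵀ.
Solving (det = 10.0010): k = 1.53537, ln C = 1.49704, so C = exp(1.49704) = 4.46844.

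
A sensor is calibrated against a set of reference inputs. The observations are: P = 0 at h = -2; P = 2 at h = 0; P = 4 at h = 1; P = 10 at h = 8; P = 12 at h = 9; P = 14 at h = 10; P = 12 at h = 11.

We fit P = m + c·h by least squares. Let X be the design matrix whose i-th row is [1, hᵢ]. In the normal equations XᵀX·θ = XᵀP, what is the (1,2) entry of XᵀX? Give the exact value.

37

Row 1 ↔ basis 1, column 2 ↔ basis h, so (XᵀX)_{1,2} = Σᵢ h = (1)·(-2) + (1)·(0) + (1)·(1) + (1)·(8) + (1)·(9) + (1)·(10) + (1)·(11) = 37.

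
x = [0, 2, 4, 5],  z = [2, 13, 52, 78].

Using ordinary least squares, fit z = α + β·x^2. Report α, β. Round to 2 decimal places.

The normal equations are: 4·α + 45·β = 145;  45·α + 897·β = 2834.
(Σ1 = 4, Σx^2 = 45, Σx^2·x^2 = 897, Σz = 145, Σx^2·z = 2834.)
Eliminating β: 897·(row 1) − 45·(row 2) gives 1563·α = 897·145 − 45·2834 = 2535, so α = 845/521.
Then β = (2834 − 45·(845/521))/897 = 4811/1563.

α = 1.62, β = 3.08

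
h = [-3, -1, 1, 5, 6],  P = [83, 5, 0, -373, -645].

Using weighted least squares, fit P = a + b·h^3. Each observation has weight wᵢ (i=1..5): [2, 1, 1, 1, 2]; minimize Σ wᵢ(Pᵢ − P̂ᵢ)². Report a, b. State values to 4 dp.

Setting ∂/∂a … = 0 gives: 7·a + 503·b = -1492;  503·a + 110397·b = -329752.
(Σwᵢ·1 = 7, Σwᵢ·h^3 = 503, Σwᵢ·h^3·h^3 = 110397, Σwᵢ·P = -1492, Σwᵢ·h^3·P = -329752.)
Eliminating b: 110397·(row 1) − 503·(row 2) gives 519770·a = 110397·(-1492) − 503·(-329752) = 1152932, so a = 576466/259885.
Then b = ((-329752) − 503·(576466/259885))/110397 = -778894/259885.

a = 2.2182, b = -2.9971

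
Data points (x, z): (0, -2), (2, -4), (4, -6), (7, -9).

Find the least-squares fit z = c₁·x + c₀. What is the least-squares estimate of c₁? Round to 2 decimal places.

c₁ = -1.00

Normal-equation sums: Σx·x = 69, Σx = 13, Σ1 = 4.
Moment sums: Σx·z = -95, Σz = -21.
MᵀM·[c₁, c₀]ᵀ = Mᵀz becomes [[69, 13]; [13, 4]]·[c₁, c₀]ᵀ = [-95, -21]ᵀ.
Eliminating c₀: 4·(row 1) − 13·(row 2) gives 107·c₁ = 4·(-95) − 13·(-21) = -107, so c₁ = -1.
Then c₀ = ((-21) − 13·(-1))/4 = -2.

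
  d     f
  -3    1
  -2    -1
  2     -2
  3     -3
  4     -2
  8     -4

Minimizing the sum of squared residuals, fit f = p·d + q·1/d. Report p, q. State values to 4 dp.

p = -0.5369, q = 0.4846

The normal equations are: 106·p + 6·q = -54;  6·p + (461/576)·q = -17/6.
Determinant 106·(461/576) − 6² = 14065/288.
p = ((-54)·(461/576) − 6·(-17/6))/(14065/288) = -7551/14065; q = (106·(-17/6) − 6·(-54))/(14065/288) = 6816/14065.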